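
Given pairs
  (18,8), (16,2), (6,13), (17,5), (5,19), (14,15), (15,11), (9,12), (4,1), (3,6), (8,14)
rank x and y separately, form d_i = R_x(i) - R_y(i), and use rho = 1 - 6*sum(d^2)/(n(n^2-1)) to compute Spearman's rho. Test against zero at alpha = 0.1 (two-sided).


Step 1: Rank x and y separately (midranks; no ties here).
rank(x): 18->11, 16->9, 6->4, 17->10, 5->3, 14->7, 15->8, 9->6, 4->2, 3->1, 8->5
rank(y): 8->5, 2->2, 13->8, 5->3, 19->11, 15->10, 11->6, 12->7, 1->1, 6->4, 14->9
Step 2: d_i = R_x(i) - R_y(i); compute d_i^2.
  (11-5)^2=36, (9-2)^2=49, (4-8)^2=16, (10-3)^2=49, (3-11)^2=64, (7-10)^2=9, (8-6)^2=4, (6-7)^2=1, (2-1)^2=1, (1-4)^2=9, (5-9)^2=16
sum(d^2) = 254.
Step 3: rho = 1 - 6*254 / (11*(11^2 - 1)) = 1 - 1524/1320 = -0.154545.
Step 4: Under H0, t = rho * sqrt((n-2)/(1-rho^2)) = -0.4693 ~ t(9).
Step 5: Two-sided p-value from the t-distribution with 9 df = 0.650034.
Step 6: alpha = 0.1. fail to reject H0.

rho = -0.1545, p = 0.650034, fail to reject H0 at alpha = 0.1.


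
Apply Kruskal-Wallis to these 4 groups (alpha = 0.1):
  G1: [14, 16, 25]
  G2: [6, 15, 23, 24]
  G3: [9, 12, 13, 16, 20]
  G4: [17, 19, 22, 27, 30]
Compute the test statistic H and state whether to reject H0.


Step 1: Combine all N = 17 observations and assign midranks.
sorted (value, group, rank): (6,G2,1), (9,G3,2), (12,G3,3), (13,G3,4), (14,G1,5), (15,G2,6), (16,G1,7.5), (16,G3,7.5), (17,G4,9), (19,G4,10), (20,G3,11), (22,G4,12), (23,G2,13), (24,G2,14), (25,G1,15), (27,G4,16), (30,G4,17)
Step 2: Sum ranks within each group.
R_1 = 27.5 (n_1 = 3)
R_2 = 34 (n_2 = 4)
R_3 = 27.5 (n_3 = 5)
R_4 = 64 (n_4 = 5)
Step 3: H = 12/(N(N+1)) * sum(R_i^2/n_i) - 3(N+1)
     = 12/(17*18) * (27.5^2/3 + 34^2/4 + 27.5^2/5 + 64^2/5) - 3*18
     = 0.039216 * 1511.53 - 54
     = 5.275817.
Step 4: Ties present; correction factor C = 1 - 6/(17^3 - 17) = 0.998775. Corrected H = 5.275817 / 0.998775 = 5.282290.
Step 5: Under H0, H ~ chi^2(3); p-value = 0.152256.
Step 6: alpha = 0.1. fail to reject H0.

H = 5.2823, df = 3, p = 0.152256, fail to reject H0.


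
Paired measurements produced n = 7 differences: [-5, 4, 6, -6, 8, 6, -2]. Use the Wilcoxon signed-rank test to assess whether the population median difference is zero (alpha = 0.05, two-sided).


Step 1: Drop any zero differences (none here) and take |d_i|.
|d| = [5, 4, 6, 6, 8, 6, 2]
Step 2: Midrank |d_i| (ties get averaged ranks).
ranks: |5|->3, |4|->2, |6|->5, |6|->5, |8|->7, |6|->5, |2|->1
Step 3: Attach original signs; sum ranks with positive sign and with negative sign.
W+ = 2 + 5 + 7 + 5 = 19
W- = 3 + 5 + 1 = 9
(Check: W+ + W- = 28 should equal n(n+1)/2 = 28.)
Step 4: Test statistic W = min(W+, W-) = 9.
Step 5: Ties in |d|, so use the tie-corrected normal approximation.
        E[W] = n(n+1)/4 = 7*8/4 = 14.
        Tie groups: |d|=6 (t=3); sum(t^3 - t) = 24.
        Var[W] = n(n+1)(2n+1)/24 - sum(t^3-t)/48 = 840/24 - 24/48 = 34.5.
        z = (W - E[W]) / sqrt(Var[W]) = (9 - 14) / 5.8737 = -0.8513.
        Two-sided p = 2*Phi(z) = 0.394627.
Step 6: alpha = 0.05. fail to reject H0.

W+ = 19, W- = 9, W = min = 9, p = 0.394627, fail to reject H0.


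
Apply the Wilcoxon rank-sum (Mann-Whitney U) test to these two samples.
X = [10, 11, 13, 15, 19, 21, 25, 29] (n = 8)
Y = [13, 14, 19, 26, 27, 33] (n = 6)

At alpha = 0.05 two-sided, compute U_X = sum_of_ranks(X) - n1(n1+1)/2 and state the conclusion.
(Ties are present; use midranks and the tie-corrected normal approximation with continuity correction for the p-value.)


Step 1: Combine and sort all 14 observations; assign midranks.
sorted (value, group): (10,X), (11,X), (13,X), (13,Y), (14,Y), (15,X), (19,X), (19,Y), (21,X), (25,X), (26,Y), (27,Y), (29,X), (33,Y)
ranks: 10->1, 11->2, 13->3.5, 13->3.5, 14->5, 15->6, 19->7.5, 19->7.5, 21->9, 25->10, 26->11, 27->12, 29->13, 33->14
Step 2: Rank sum for X: R1 = 1 + 2 + 3.5 + 6 + 7.5 + 9 + 10 + 13 = 52.
Step 3: U_X = R1 - n1(n1+1)/2 = 52 - 8*9/2 = 52 - 36 = 16.
       U_Y = n1*n2 - U_X = 48 - 16 = 32.
Step 4: Ties are present, so use the tie-corrected normal approximation (with continuity correction) for the p-value.
Step 5: p-value = 0.331857; compare to alpha = 0.05. fail to reject H0.

U_X = 16, p = 0.331857, fail to reject H0 at alpha = 0.05.


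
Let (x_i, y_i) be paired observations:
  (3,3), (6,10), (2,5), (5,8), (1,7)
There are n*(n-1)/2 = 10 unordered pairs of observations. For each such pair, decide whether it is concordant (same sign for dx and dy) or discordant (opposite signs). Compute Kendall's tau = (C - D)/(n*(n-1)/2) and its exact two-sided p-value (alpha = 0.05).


Step 1: Enumerate the 10 unordered pairs (i,j) with i<j and classify each by sign(x_j-x_i) * sign(y_j-y_i).
  (1,2):dx=+3,dy=+7->C; (1,3):dx=-1,dy=+2->D; (1,4):dx=+2,dy=+5->C; (1,5):dx=-2,dy=+4->D
  (2,3):dx=-4,dy=-5->C; (2,4):dx=-1,dy=-2->C; (2,5):dx=-5,dy=-3->C; (3,4):dx=+3,dy=+3->C
  (3,5):dx=-1,dy=+2->D; (4,5):dx=-4,dy=-1->C
Step 2: C = 7, D = 3, total pairs = 10.
Step 3: tau = (C - D)/(n(n-1)/2) = (7 - 3)/10 = 0.400000.
Step 4: Exact two-sided p-value (enumerate n! = 120 permutations of y under H0): p = 0.483333.
Step 5: alpha = 0.05. fail to reject H0.

tau_b = 0.4000 (C=7, D=3), p = 0.483333, fail to reject H0.


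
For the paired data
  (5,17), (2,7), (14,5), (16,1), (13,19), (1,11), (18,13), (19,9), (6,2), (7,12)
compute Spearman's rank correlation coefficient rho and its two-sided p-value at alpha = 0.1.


Step 1: Rank x and y separately (midranks; no ties here).
rank(x): 5->3, 2->2, 14->7, 16->8, 13->6, 1->1, 18->9, 19->10, 6->4, 7->5
rank(y): 17->9, 7->4, 5->3, 1->1, 19->10, 11->6, 13->8, 9->5, 2->2, 12->7
Step 2: d_i = R_x(i) - R_y(i); compute d_i^2.
  (3-9)^2=36, (2-4)^2=4, (7-3)^2=16, (8-1)^2=49, (6-10)^2=16, (1-6)^2=25, (9-8)^2=1, (10-5)^2=25, (4-2)^2=4, (5-7)^2=4
sum(d^2) = 180.
Step 3: rho = 1 - 6*180 / (10*(10^2 - 1)) = 1 - 1080/990 = -0.090909.
Step 4: Under H0, t = rho * sqrt((n-2)/(1-rho^2)) = -0.2582 ~ t(8).
Step 5: Two-sided p-value from the t-distribution with 8 df = 0.802772.
Step 6: alpha = 0.1. fail to reject H0.

rho = -0.0909, p = 0.802772, fail to reject H0 at alpha = 0.1.


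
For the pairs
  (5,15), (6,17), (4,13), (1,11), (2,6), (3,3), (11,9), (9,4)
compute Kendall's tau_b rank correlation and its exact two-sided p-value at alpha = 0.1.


Step 1: Enumerate the 28 unordered pairs (i,j) with i<j and classify each by sign(x_j-x_i) * sign(y_j-y_i).
  (1,2):dx=+1,dy=+2->C; (1,3):dx=-1,dy=-2->C; (1,4):dx=-4,dy=-4->C; (1,5):dx=-3,dy=-9->C
  (1,6):dx=-2,dy=-12->C; (1,7):dx=+6,dy=-6->D; (1,8):dx=+4,dy=-11->D; (2,3):dx=-2,dy=-4->C
  (2,4):dx=-5,dy=-6->C; (2,5):dx=-4,dy=-11->C; (2,6):dx=-3,dy=-14->C; (2,7):dx=+5,dy=-8->D
  (2,8):dx=+3,dy=-13->D; (3,4):dx=-3,dy=-2->C; (3,5):dx=-2,dy=-7->C; (3,6):dx=-1,dy=-10->C
  (3,7):dx=+7,dy=-4->D; (3,8):dx=+5,dy=-9->D; (4,5):dx=+1,dy=-5->D; (4,6):dx=+2,dy=-8->D
  (4,7):dx=+10,dy=-2->D; (4,8):dx=+8,dy=-7->D; (5,6):dx=+1,dy=-3->D; (5,7):dx=+9,dy=+3->C
  (5,8):dx=+7,dy=-2->D; (6,7):dx=+8,dy=+6->C; (6,8):dx=+6,dy=+1->C; (7,8):dx=-2,dy=-5->C
Step 2: C = 16, D = 12, total pairs = 28.
Step 3: tau = (C - D)/(n(n-1)/2) = (16 - 12)/28 = 0.142857.
Step 4: Exact two-sided p-value (enumerate n! = 40320 permutations of y under H0): p = 0.719544.
Step 5: alpha = 0.1. fail to reject H0.

tau_b = 0.1429 (C=16, D=12), p = 0.719544, fail to reject H0.


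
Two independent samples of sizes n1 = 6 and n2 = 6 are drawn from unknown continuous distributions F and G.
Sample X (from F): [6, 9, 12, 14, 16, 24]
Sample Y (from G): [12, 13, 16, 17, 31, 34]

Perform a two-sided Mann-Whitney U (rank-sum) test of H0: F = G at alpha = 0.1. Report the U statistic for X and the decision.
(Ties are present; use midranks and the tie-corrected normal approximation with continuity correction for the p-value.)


Step 1: Combine and sort all 12 observations; assign midranks.
sorted (value, group): (6,X), (9,X), (12,X), (12,Y), (13,Y), (14,X), (16,X), (16,Y), (17,Y), (24,X), (31,Y), (34,Y)
ranks: 6->1, 9->2, 12->3.5, 12->3.5, 13->5, 14->6, 16->7.5, 16->7.5, 17->9, 24->10, 31->11, 34->12
Step 2: Rank sum for X: R1 = 1 + 2 + 3.5 + 6 + 7.5 + 10 = 30.
Step 3: U_X = R1 - n1(n1+1)/2 = 30 - 6*7/2 = 30 - 21 = 9.
       U_Y = n1*n2 - U_X = 36 - 9 = 27.
Step 4: Ties are present, so use the tie-corrected normal approximation (with continuity correction) for the p-value.
Step 5: p-value = 0.171979; compare to alpha = 0.1. fail to reject H0.

U_X = 9, p = 0.171979, fail to reject H0 at alpha = 0.1.


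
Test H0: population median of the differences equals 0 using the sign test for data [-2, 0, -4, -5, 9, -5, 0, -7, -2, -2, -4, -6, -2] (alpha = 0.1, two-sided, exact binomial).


Step 1: Discard zero differences. Original n = 13; n_eff = number of nonzero differences = 11.
Nonzero differences (with sign): -2, -4, -5, +9, -5, -7, -2, -2, -4, -6, -2
Step 2: Count signs: positive = 1, negative = 10.
Step 3: Under H0: P(positive) = 0.5, so the number of positives S ~ Bin(11, 0.5).
Step 4: Two-sided exact p-value = sum of Bin(11,0.5) probabilities at or below the observed probability = 0.011719.
Step 5: alpha = 0.1. reject H0.

n_eff = 11, pos = 1, neg = 10, p = 0.011719, reject H0.


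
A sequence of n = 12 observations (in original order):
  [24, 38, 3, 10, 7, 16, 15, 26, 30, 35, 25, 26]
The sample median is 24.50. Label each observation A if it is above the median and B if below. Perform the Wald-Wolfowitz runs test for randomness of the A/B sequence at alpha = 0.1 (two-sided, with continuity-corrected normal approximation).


Step 1: Compute median = 24.50; label A = above, B = below.
Labels in order: BABBBBBAAAAA  (n_A = 6, n_B = 6)
Step 2: Count runs R = 4.
Step 3: Under H0 (random ordering), E[R] = 2*n_A*n_B/(n_A+n_B) + 1 = 2*6*6/12 + 1 = 7.0000.
        Var[R] = 2*n_A*n_B*(2*n_A*n_B - n_A - n_B) / ((n_A+n_B)^2 * (n_A+n_B-1)) = 4320/1584 = 2.7273.
        SD[R] = 1.6514.
Step 4: Continuity-corrected z = (R + 0.5 - E[R]) / SD[R] = (4 + 0.5 - 7.0000) / 1.6514 = -1.5138.
Step 5: Two-sided p-value via normal approximation = 2*(1 - Phi(|z|)) = 0.130070.
Step 6: alpha = 0.1. fail to reject H0.

R = 4, z = -1.5138, p = 0.130070, fail to reject H0.


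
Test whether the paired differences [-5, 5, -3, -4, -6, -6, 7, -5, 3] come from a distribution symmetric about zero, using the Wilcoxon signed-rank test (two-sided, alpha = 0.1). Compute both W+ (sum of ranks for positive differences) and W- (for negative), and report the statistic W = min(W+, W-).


Step 1: Drop any zero differences (none here) and take |d_i|.
|d| = [5, 5, 3, 4, 6, 6, 7, 5, 3]
Step 2: Midrank |d_i| (ties get averaged ranks).
ranks: |5|->5, |5|->5, |3|->1.5, |4|->3, |6|->7.5, |6|->7.5, |7|->9, |5|->5, |3|->1.5
Step 3: Attach original signs; sum ranks with positive sign and with negative sign.
W+ = 5 + 9 + 1.5 = 15.5
W- = 5 + 1.5 + 3 + 7.5 + 7.5 + 5 = 29.5
(Check: W+ + W- = 45 should equal n(n+1)/2 = 45.)
Step 4: Test statistic W = min(W+, W-) = 15.5.
Step 5: Ties in |d|, so use the tie-corrected normal approximation.
        E[W] = n(n+1)/4 = 9*10/4 = 22.5.
        Tie groups: |d|=3 (t=2), |d|=5 (t=3), |d|=6 (t=2); sum(t^3 - t) = 36.
        Var[W] = n(n+1)(2n+1)/24 - sum(t^3-t)/48 = 1710/24 - 36/48 = 70.5.
        z = (W - E[W]) / sqrt(Var[W]) = (15.5 - 22.5) / 8.3964 = -0.8337.
        Two-sided p = 2*Phi(z) = 0.404457.
Step 6: alpha = 0.1. fail to reject H0.

W+ = 15.5, W- = 29.5, W = min = 15.5, p = 0.404457, fail to reject H0.


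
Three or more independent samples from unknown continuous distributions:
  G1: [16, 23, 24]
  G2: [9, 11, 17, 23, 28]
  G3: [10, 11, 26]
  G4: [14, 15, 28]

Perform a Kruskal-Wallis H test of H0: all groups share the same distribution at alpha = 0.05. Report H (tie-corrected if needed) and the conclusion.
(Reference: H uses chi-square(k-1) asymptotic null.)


Step 1: Combine all N = 14 observations and assign midranks.
sorted (value, group, rank): (9,G2,1), (10,G3,2), (11,G2,3.5), (11,G3,3.5), (14,G4,5), (15,G4,6), (16,G1,7), (17,G2,8), (23,G1,9.5), (23,G2,9.5), (24,G1,11), (26,G3,12), (28,G2,13.5), (28,G4,13.5)
Step 2: Sum ranks within each group.
R_1 = 27.5 (n_1 = 3)
R_2 = 35.5 (n_2 = 5)
R_3 = 17.5 (n_3 = 3)
R_4 = 24.5 (n_4 = 3)
Step 3: H = 12/(N(N+1)) * sum(R_i^2/n_i) - 3(N+1)
     = 12/(14*15) * (27.5^2/3 + 35.5^2/5 + 17.5^2/3 + 24.5^2/3) - 3*15
     = 0.057143 * 806.3 - 45
     = 1.074286.
Step 4: Ties present; correction factor C = 1 - 18/(14^3 - 14) = 0.993407. Corrected H = 1.074286 / 0.993407 = 1.081416.
Step 5: Under H0, H ~ chi^2(3); p-value = 0.781562.
Step 6: alpha = 0.05. fail to reject H0.

H = 1.0814, df = 3, p = 0.781562, fail to reject H0.


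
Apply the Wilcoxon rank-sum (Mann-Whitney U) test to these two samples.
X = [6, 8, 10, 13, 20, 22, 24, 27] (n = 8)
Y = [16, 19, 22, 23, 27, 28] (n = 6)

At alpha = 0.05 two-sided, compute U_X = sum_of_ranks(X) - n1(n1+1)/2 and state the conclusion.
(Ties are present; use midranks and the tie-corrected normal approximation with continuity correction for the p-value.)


Step 1: Combine and sort all 14 observations; assign midranks.
sorted (value, group): (6,X), (8,X), (10,X), (13,X), (16,Y), (19,Y), (20,X), (22,X), (22,Y), (23,Y), (24,X), (27,X), (27,Y), (28,Y)
ranks: 6->1, 8->2, 10->3, 13->4, 16->5, 19->6, 20->7, 22->8.5, 22->8.5, 23->10, 24->11, 27->12.5, 27->12.5, 28->14
Step 2: Rank sum for X: R1 = 1 + 2 + 3 + 4 + 7 + 8.5 + 11 + 12.5 = 49.
Step 3: U_X = R1 - n1(n1+1)/2 = 49 - 8*9/2 = 49 - 36 = 13.
       U_Y = n1*n2 - U_X = 48 - 13 = 35.
Step 4: Ties are present, so use the tie-corrected normal approximation (with continuity correction) for the p-value.
Step 5: p-value = 0.174295; compare to alpha = 0.05. fail to reject H0.

U_X = 13, p = 0.174295, fail to reject H0 at alpha = 0.05.


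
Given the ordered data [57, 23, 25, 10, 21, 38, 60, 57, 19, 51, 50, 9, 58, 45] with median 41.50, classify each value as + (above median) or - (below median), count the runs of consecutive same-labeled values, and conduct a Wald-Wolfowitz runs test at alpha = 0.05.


Step 1: Compute median = 41.50; label A = above, B = below.
Labels in order: ABBBBBAABAABAA  (n_A = 7, n_B = 7)
Step 2: Count runs R = 7.
Step 3: Under H0 (random ordering), E[R] = 2*n_A*n_B/(n_A+n_B) + 1 = 2*7*7/14 + 1 = 8.0000.
        Var[R] = 2*n_A*n_B*(2*n_A*n_B - n_A - n_B) / ((n_A+n_B)^2 * (n_A+n_B-1)) = 8232/2548 = 3.2308.
        SD[R] = 1.7974.
Step 4: Continuity-corrected z = (R + 0.5 - E[R]) / SD[R] = (7 + 0.5 - 8.0000) / 1.7974 = -0.2782.
Step 5: Two-sided p-value via normal approximation = 2*(1 - Phi(|z|)) = 0.780879.
Step 6: alpha = 0.05. fail to reject H0.

R = 7, z = -0.2782, p = 0.780879, fail to reject H0.


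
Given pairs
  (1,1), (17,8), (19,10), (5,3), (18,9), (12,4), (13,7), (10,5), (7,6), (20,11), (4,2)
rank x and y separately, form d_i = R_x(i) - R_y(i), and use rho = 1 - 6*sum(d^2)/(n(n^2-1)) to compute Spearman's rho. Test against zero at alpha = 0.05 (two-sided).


Step 1: Rank x and y separately (midranks; no ties here).
rank(x): 1->1, 17->8, 19->10, 5->3, 18->9, 12->6, 13->7, 10->5, 7->4, 20->11, 4->2
rank(y): 1->1, 8->8, 10->10, 3->3, 9->9, 4->4, 7->7, 5->5, 6->6, 11->11, 2->2
Step 2: d_i = R_x(i) - R_y(i); compute d_i^2.
  (1-1)^2=0, (8-8)^2=0, (10-10)^2=0, (3-3)^2=0, (9-9)^2=0, (6-4)^2=4, (7-7)^2=0, (5-5)^2=0, (4-6)^2=4, (11-11)^2=0, (2-2)^2=0
sum(d^2) = 8.
Step 3: rho = 1 - 6*8 / (11*(11^2 - 1)) = 1 - 48/1320 = 0.963636.
Step 4: Under H0, t = rho * sqrt((n-2)/(1-rho^2)) = 10.8186 ~ t(9).
Step 5: Two-sided p-value from the t-distribution with 9 df = 0.000002.
Step 6: alpha = 0.05. reject H0.

rho = 0.9636, p = 0.000002, reject H0 at alpha = 0.05.


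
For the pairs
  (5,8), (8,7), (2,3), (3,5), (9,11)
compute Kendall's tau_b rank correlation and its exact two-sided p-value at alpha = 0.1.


Step 1: Enumerate the 10 unordered pairs (i,j) with i<j and classify each by sign(x_j-x_i) * sign(y_j-y_i).
  (1,2):dx=+3,dy=-1->D; (1,3):dx=-3,dy=-5->C; (1,4):dx=-2,dy=-3->C; (1,5):dx=+4,dy=+3->C
  (2,3):dx=-6,dy=-4->C; (2,4):dx=-5,dy=-2->C; (2,5):dx=+1,dy=+4->C; (3,4):dx=+1,dy=+2->C
  (3,5):dx=+7,dy=+8->C; (4,5):dx=+6,dy=+6->C
Step 2: C = 9, D = 1, total pairs = 10.
Step 3: tau = (C - D)/(n(n-1)/2) = (9 - 1)/10 = 0.800000.
Step 4: Exact two-sided p-value (enumerate n! = 120 permutations of y under H0): p = 0.083333.
Step 5: alpha = 0.1. reject H0.

tau_b = 0.8000 (C=9, D=1), p = 0.083333, reject H0.


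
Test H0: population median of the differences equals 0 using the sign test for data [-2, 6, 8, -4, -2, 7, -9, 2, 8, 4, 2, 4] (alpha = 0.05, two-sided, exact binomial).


Step 1: Discard zero differences. Original n = 12; n_eff = number of nonzero differences = 12.
Nonzero differences (with sign): -2, +6, +8, -4, -2, +7, -9, +2, +8, +4, +2, +4
Step 2: Count signs: positive = 8, negative = 4.
Step 3: Under H0: P(positive) = 0.5, so the number of positives S ~ Bin(12, 0.5).
Step 4: Two-sided exact p-value = sum of Bin(12,0.5) probabilities at or below the observed probability = 0.387695.
Step 5: alpha = 0.05. fail to reject H0.

n_eff = 12, pos = 8, neg = 4, p = 0.387695, fail to reject H0.


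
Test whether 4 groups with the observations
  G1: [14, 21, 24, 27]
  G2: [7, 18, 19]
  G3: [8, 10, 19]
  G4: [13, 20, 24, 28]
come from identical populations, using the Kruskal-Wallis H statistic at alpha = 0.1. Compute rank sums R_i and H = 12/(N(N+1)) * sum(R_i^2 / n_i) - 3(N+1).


Step 1: Combine all N = 14 observations and assign midranks.
sorted (value, group, rank): (7,G2,1), (8,G3,2), (10,G3,3), (13,G4,4), (14,G1,5), (18,G2,6), (19,G2,7.5), (19,G3,7.5), (20,G4,9), (21,G1,10), (24,G1,11.5), (24,G4,11.5), (27,G1,13), (28,G4,14)
Step 2: Sum ranks within each group.
R_1 = 39.5 (n_1 = 4)
R_2 = 14.5 (n_2 = 3)
R_3 = 12.5 (n_3 = 3)
R_4 = 38.5 (n_4 = 4)
Step 3: H = 12/(N(N+1)) * sum(R_i^2/n_i) - 3(N+1)
     = 12/(14*15) * (39.5^2/4 + 14.5^2/3 + 12.5^2/3 + 38.5^2/4) - 3*15
     = 0.057143 * 882.792 - 45
     = 5.445238.
Step 4: Ties present; correction factor C = 1 - 12/(14^3 - 14) = 0.995604. Corrected H = 5.445238 / 0.995604 = 5.469279.
Step 5: Under H0, H ~ chi^2(3); p-value = 0.140488.
Step 6: alpha = 0.1. fail to reject H0.

H = 5.4693, df = 3, p = 0.140488, fail to reject H0.


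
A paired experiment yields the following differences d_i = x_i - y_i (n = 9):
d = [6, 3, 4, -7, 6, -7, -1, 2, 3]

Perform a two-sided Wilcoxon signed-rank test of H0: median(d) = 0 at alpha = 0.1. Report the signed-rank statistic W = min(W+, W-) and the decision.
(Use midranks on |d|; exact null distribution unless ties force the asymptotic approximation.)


Step 1: Drop any zero differences (none here) and take |d_i|.
|d| = [6, 3, 4, 7, 6, 7, 1, 2, 3]
Step 2: Midrank |d_i| (ties get averaged ranks).
ranks: |6|->6.5, |3|->3.5, |4|->5, |7|->8.5, |6|->6.5, |7|->8.5, |1|->1, |2|->2, |3|->3.5
Step 3: Attach original signs; sum ranks with positive sign and with negative sign.
W+ = 6.5 + 3.5 + 5 + 6.5 + 2 + 3.5 = 27
W- = 8.5 + 8.5 + 1 = 18
(Check: W+ + W- = 45 should equal n(n+1)/2 = 45.)
Step 4: Test statistic W = min(W+, W-) = 18.
Step 5: Ties in |d|, so use the tie-corrected normal approximation.
        E[W] = n(n+1)/4 = 9*10/4 = 22.5.
        Tie groups: |d|=3 (t=2), |d|=6 (t=2), |d|=7 (t=2); sum(t^3 - t) = 18.
        Var[W] = n(n+1)(2n+1)/24 - sum(t^3-t)/48 = 1710/24 - 18/48 = 70.875.
        z = (W - E[W]) / sqrt(Var[W]) = (18 - 22.5) / 8.4187 = -0.5345.
        Two-sided p = 2*Phi(z) = 0.592980.
Step 6: alpha = 0.1. fail to reject H0.

W+ = 27, W- = 18, W = min = 18, p = 0.592980, fail to reject H0.


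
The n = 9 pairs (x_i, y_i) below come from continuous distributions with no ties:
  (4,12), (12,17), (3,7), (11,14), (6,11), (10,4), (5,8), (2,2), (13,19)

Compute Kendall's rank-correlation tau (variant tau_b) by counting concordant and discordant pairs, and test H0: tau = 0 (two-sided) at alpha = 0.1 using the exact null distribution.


Step 1: Enumerate the 36 unordered pairs (i,j) with i<j and classify each by sign(x_j-x_i) * sign(y_j-y_i).
  (1,2):dx=+8,dy=+5->C; (1,3):dx=-1,dy=-5->C; (1,4):dx=+7,dy=+2->C; (1,5):dx=+2,dy=-1->D
  (1,6):dx=+6,dy=-8->D; (1,7):dx=+1,dy=-4->D; (1,8):dx=-2,dy=-10->C; (1,9):dx=+9,dy=+7->C
  (2,3):dx=-9,dy=-10->C; (2,4):dx=-1,dy=-3->C; (2,5):dx=-6,dy=-6->C; (2,6):dx=-2,dy=-13->C
  (2,7):dx=-7,dy=-9->C; (2,8):dx=-10,dy=-15->C; (2,9):dx=+1,dy=+2->C; (3,4):dx=+8,dy=+7->C
  (3,5):dx=+3,dy=+4->C; (3,6):dx=+7,dy=-3->D; (3,7):dx=+2,dy=+1->C; (3,8):dx=-1,dy=-5->C
  (3,9):dx=+10,dy=+12->C; (4,5):dx=-5,dy=-3->C; (4,6):dx=-1,dy=-10->C; (4,7):dx=-6,dy=-6->C
  (4,8):dx=-9,dy=-12->C; (4,9):dx=+2,dy=+5->C; (5,6):dx=+4,dy=-7->D; (5,7):dx=-1,dy=-3->C
  (5,8):dx=-4,dy=-9->C; (5,9):dx=+7,dy=+8->C; (6,7):dx=-5,dy=+4->D; (6,8):dx=-8,dy=-2->C
  (6,9):dx=+3,dy=+15->C; (7,8):dx=-3,dy=-6->C; (7,9):dx=+8,dy=+11->C; (8,9):dx=+11,dy=+17->C
Step 2: C = 30, D = 6, total pairs = 36.
Step 3: tau = (C - D)/(n(n-1)/2) = (30 - 6)/36 = 0.666667.
Step 4: Exact two-sided p-value (enumerate n! = 362880 permutations of y under H0): p = 0.012665.
Step 5: alpha = 0.1. reject H0.

tau_b = 0.6667 (C=30, D=6), p = 0.012665, reject H0.


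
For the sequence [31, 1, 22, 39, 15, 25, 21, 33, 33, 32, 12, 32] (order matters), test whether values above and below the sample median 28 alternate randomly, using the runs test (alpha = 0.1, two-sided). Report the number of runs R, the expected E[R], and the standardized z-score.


Step 1: Compute median = 28; label A = above, B = below.
Labels in order: ABBABBBAAABA  (n_A = 6, n_B = 6)
Step 2: Count runs R = 7.
Step 3: Under H0 (random ordering), E[R] = 2*n_A*n_B/(n_A+n_B) + 1 = 2*6*6/12 + 1 = 7.0000.
        Var[R] = 2*n_A*n_B*(2*n_A*n_B - n_A - n_B) / ((n_A+n_B)^2 * (n_A+n_B-1)) = 4320/1584 = 2.7273.
        SD[R] = 1.6514.
Step 4: R = E[R], so z = 0 with no continuity correction.
Step 5: Two-sided p-value via normal approximation = 2*(1 - Phi(|z|)) = 1.000000.
Step 6: alpha = 0.1. fail to reject H0.

R = 7, z = 0.0000, p = 1.000000, fail to reject H0.


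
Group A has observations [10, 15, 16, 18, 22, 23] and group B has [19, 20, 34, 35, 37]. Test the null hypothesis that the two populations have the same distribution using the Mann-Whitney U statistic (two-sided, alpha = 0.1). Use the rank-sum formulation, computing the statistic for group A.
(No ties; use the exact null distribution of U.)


Step 1: Combine and sort all 11 observations; assign midranks.
sorted (value, group): (10,X), (15,X), (16,X), (18,X), (19,Y), (20,Y), (22,X), (23,X), (34,Y), (35,Y), (37,Y)
ranks: 10->1, 15->2, 16->3, 18->4, 19->5, 20->6, 22->7, 23->8, 34->9, 35->10, 37->11
Step 2: Rank sum for X: R1 = 1 + 2 + 3 + 4 + 7 + 8 = 25.
Step 3: U_X = R1 - n1(n1+1)/2 = 25 - 6*7/2 = 25 - 21 = 4.
       U_Y = n1*n2 - U_X = 30 - 4 = 26.
Step 4: No ties, so the exact null distribution of U (based on enumerating the C(11,6) = 462 equally likely rank assignments) gives the two-sided p-value.
Step 5: p-value = 0.051948; compare to alpha = 0.1. reject H0.

U_X = 4, p = 0.051948, reject H0 at alpha = 0.1.


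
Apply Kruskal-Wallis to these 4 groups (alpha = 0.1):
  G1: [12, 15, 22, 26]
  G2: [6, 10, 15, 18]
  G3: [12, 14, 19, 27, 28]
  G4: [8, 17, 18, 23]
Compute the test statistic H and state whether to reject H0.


Step 1: Combine all N = 17 observations and assign midranks.
sorted (value, group, rank): (6,G2,1), (8,G4,2), (10,G2,3), (12,G1,4.5), (12,G3,4.5), (14,G3,6), (15,G1,7.5), (15,G2,7.5), (17,G4,9), (18,G2,10.5), (18,G4,10.5), (19,G3,12), (22,G1,13), (23,G4,14), (26,G1,15), (27,G3,16), (28,G3,17)
Step 2: Sum ranks within each group.
R_1 = 40 (n_1 = 4)
R_2 = 22 (n_2 = 4)
R_3 = 55.5 (n_3 = 5)
R_4 = 35.5 (n_4 = 4)
Step 3: H = 12/(N(N+1)) * sum(R_i^2/n_i) - 3(N+1)
     = 12/(17*18) * (40^2/4 + 22^2/4 + 55.5^2/5 + 35.5^2/4) - 3*18
     = 0.039216 * 1452.11 - 54
     = 2.945588.
Step 4: Ties present; correction factor C = 1 - 18/(17^3 - 17) = 0.996324. Corrected H = 2.945588 / 0.996324 = 2.956458.
Step 5: Under H0, H ~ chi^2(3); p-value = 0.398387.
Step 6: alpha = 0.1. fail to reject H0.

H = 2.9565, df = 3, p = 0.398387, fail to reject H0.


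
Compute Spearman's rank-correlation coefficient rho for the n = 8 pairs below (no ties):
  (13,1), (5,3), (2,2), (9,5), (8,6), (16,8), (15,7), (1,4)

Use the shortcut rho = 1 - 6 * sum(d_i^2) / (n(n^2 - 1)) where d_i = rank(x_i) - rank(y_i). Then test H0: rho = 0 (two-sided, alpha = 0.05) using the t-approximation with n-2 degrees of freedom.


Step 1: Rank x and y separately (midranks; no ties here).
rank(x): 13->6, 5->3, 2->2, 9->5, 8->4, 16->8, 15->7, 1->1
rank(y): 1->1, 3->3, 2->2, 5->5, 6->6, 8->8, 7->7, 4->4
Step 2: d_i = R_x(i) - R_y(i); compute d_i^2.
  (6-1)^2=25, (3-3)^2=0, (2-2)^2=0, (5-5)^2=0, (4-6)^2=4, (8-8)^2=0, (7-7)^2=0, (1-4)^2=9
sum(d^2) = 38.
Step 3: rho = 1 - 6*38 / (8*(8^2 - 1)) = 1 - 228/504 = 0.547619.
Step 4: Under H0, t = rho * sqrt((n-2)/(1-rho^2)) = 1.6031 ~ t(6).
Step 5: Two-sided p-value from the t-distribution with 6 df = 0.160026.
Step 6: alpha = 0.05. fail to reject H0.

rho = 0.5476, p = 0.160026, fail to reject H0 at alpha = 0.05.


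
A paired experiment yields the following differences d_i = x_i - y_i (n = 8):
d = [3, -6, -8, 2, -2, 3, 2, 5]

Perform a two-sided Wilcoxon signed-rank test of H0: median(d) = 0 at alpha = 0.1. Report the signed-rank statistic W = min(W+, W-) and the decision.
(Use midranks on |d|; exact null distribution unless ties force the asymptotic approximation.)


Step 1: Drop any zero differences (none here) and take |d_i|.
|d| = [3, 6, 8, 2, 2, 3, 2, 5]
Step 2: Midrank |d_i| (ties get averaged ranks).
ranks: |3|->4.5, |6|->7, |8|->8, |2|->2, |2|->2, |3|->4.5, |2|->2, |5|->6
Step 3: Attach original signs; sum ranks with positive sign and with negative sign.
W+ = 4.5 + 2 + 4.5 + 2 + 6 = 19
W- = 7 + 8 + 2 = 17
(Check: W+ + W- = 36 should equal n(n+1)/2 = 36.)
Step 4: Test statistic W = min(W+, W-) = 17.
Step 5: Ties in |d|, so use the tie-corrected normal approximation.
        E[W] = n(n+1)/4 = 8*9/4 = 18.
        Tie groups: |d|=2 (t=3), |d|=3 (t=2); sum(t^3 - t) = 30.
        Var[W] = n(n+1)(2n+1)/24 - sum(t^3-t)/48 = 1224/24 - 30/48 = 50.375.
        z = (W - E[W]) / sqrt(Var[W]) = (17 - 18) / 7.0975 = -0.1409.
        Two-sided p = 2*Phi(z) = 0.887954.
Step 6: alpha = 0.1. fail to reject H0.

W+ = 19, W- = 17, W = min = 17, p = 0.887954, fail to reject H0.


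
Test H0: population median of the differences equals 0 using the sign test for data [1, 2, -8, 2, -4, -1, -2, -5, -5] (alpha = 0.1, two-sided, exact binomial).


Step 1: Discard zero differences. Original n = 9; n_eff = number of nonzero differences = 9.
Nonzero differences (with sign): +1, +2, -8, +2, -4, -1, -2, -5, -5
Step 2: Count signs: positive = 3, negative = 6.
Step 3: Under H0: P(positive) = 0.5, so the number of positives S ~ Bin(9, 0.5).
Step 4: Two-sided exact p-value = sum of Bin(9,0.5) probabilities at or below the observed probability = 0.507812.
Step 5: alpha = 0.1. fail to reject H0.

n_eff = 9, pos = 3, neg = 6, p = 0.507812, fail to reject H0.


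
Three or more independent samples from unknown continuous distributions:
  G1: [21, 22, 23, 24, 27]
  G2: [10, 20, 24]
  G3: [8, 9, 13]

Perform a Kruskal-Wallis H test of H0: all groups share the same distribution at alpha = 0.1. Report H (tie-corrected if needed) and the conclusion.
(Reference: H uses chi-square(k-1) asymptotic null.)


Step 1: Combine all N = 11 observations and assign midranks.
sorted (value, group, rank): (8,G3,1), (9,G3,2), (10,G2,3), (13,G3,4), (20,G2,5), (21,G1,6), (22,G1,7), (23,G1,8), (24,G1,9.5), (24,G2,9.5), (27,G1,11)
Step 2: Sum ranks within each group.
R_1 = 41.5 (n_1 = 5)
R_2 = 17.5 (n_2 = 3)
R_3 = 7 (n_3 = 3)
Step 3: H = 12/(N(N+1)) * sum(R_i^2/n_i) - 3(N+1)
     = 12/(11*12) * (41.5^2/5 + 17.5^2/3 + 7^2/3) - 3*12
     = 0.090909 * 462.867 - 36
     = 6.078788.
Step 4: Ties present; correction factor C = 1 - 6/(11^3 - 11) = 0.995455. Corrected H = 6.078788 / 0.995455 = 6.106545.
Step 5: Under H0, H ~ chi^2(2); p-value = 0.047204.
Step 6: alpha = 0.1. reject H0.

H = 6.1065, df = 2, p = 0.047204, reject H0.


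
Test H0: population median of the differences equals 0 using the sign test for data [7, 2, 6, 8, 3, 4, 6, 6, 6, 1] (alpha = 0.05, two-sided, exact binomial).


Step 1: Discard zero differences. Original n = 10; n_eff = number of nonzero differences = 10.
Nonzero differences (with sign): +7, +2, +6, +8, +3, +4, +6, +6, +6, +1
Step 2: Count signs: positive = 10, negative = 0.
Step 3: Under H0: P(positive) = 0.5, so the number of positives S ~ Bin(10, 0.5).
Step 4: Two-sided exact p-value = sum of Bin(10,0.5) probabilities at or below the observed probability = 0.001953.
Step 5: alpha = 0.05. reject H0.

n_eff = 10, pos = 10, neg = 0, p = 0.001953, reject H0.


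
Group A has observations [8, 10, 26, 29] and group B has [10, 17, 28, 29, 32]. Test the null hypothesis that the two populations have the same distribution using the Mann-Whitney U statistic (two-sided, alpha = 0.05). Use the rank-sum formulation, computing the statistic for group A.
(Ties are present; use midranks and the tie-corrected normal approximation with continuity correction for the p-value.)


Step 1: Combine and sort all 9 observations; assign midranks.
sorted (value, group): (8,X), (10,X), (10,Y), (17,Y), (26,X), (28,Y), (29,X), (29,Y), (32,Y)
ranks: 8->1, 10->2.5, 10->2.5, 17->4, 26->5, 28->6, 29->7.5, 29->7.5, 32->9
Step 2: Rank sum for X: R1 = 1 + 2.5 + 5 + 7.5 = 16.
Step 3: U_X = R1 - n1(n1+1)/2 = 16 - 4*5/2 = 16 - 10 = 6.
       U_Y = n1*n2 - U_X = 20 - 6 = 14.
Step 4: Ties are present, so use the tie-corrected normal approximation (with continuity correction) for the p-value.
Step 5: p-value = 0.387282; compare to alpha = 0.05. fail to reject H0.

U_X = 6, p = 0.387282, fail to reject H0 at alpha = 0.05.


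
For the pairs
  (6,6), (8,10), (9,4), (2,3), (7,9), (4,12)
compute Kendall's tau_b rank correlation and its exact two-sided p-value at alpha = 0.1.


Step 1: Enumerate the 15 unordered pairs (i,j) with i<j and classify each by sign(x_j-x_i) * sign(y_j-y_i).
  (1,2):dx=+2,dy=+4->C; (1,3):dx=+3,dy=-2->D; (1,4):dx=-4,dy=-3->C; (1,5):dx=+1,dy=+3->C
  (1,6):dx=-2,dy=+6->D; (2,3):dx=+1,dy=-6->D; (2,4):dx=-6,dy=-7->C; (2,5):dx=-1,dy=-1->C
  (2,6):dx=-4,dy=+2->D; (3,4):dx=-7,dy=-1->C; (3,5):dx=-2,dy=+5->D; (3,6):dx=-5,dy=+8->D
  (4,5):dx=+5,dy=+6->C; (4,6):dx=+2,dy=+9->C; (5,6):dx=-3,dy=+3->D
Step 2: C = 8, D = 7, total pairs = 15.
Step 3: tau = (C - D)/(n(n-1)/2) = (8 - 7)/15 = 0.066667.
Step 4: Exact two-sided p-value (enumerate n! = 720 permutations of y under H0): p = 1.000000.
Step 5: alpha = 0.1. fail to reject H0.

tau_b = 0.0667 (C=8, D=7), p = 1.000000, fail to reject H0.


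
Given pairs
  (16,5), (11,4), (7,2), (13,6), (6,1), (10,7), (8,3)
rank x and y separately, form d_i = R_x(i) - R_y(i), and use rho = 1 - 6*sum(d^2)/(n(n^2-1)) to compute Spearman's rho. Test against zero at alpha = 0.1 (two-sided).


Step 1: Rank x and y separately (midranks; no ties here).
rank(x): 16->7, 11->5, 7->2, 13->6, 6->1, 10->4, 8->3
rank(y): 5->5, 4->4, 2->2, 6->6, 1->1, 7->7, 3->3
Step 2: d_i = R_x(i) - R_y(i); compute d_i^2.
  (7-5)^2=4, (5-4)^2=1, (2-2)^2=0, (6-6)^2=0, (1-1)^2=0, (4-7)^2=9, (3-3)^2=0
sum(d^2) = 14.
Step 3: rho = 1 - 6*14 / (7*(7^2 - 1)) = 1 - 84/336 = 0.750000.
Step 4: Under H0, t = rho * sqrt((n-2)/(1-rho^2)) = 2.5355 ~ t(5).
Step 5: Two-sided p-value from the t-distribution with 5 df = 0.052181.
Step 6: alpha = 0.1. reject H0.

rho = 0.7500, p = 0.052181, reject H0 at alpha = 0.1.


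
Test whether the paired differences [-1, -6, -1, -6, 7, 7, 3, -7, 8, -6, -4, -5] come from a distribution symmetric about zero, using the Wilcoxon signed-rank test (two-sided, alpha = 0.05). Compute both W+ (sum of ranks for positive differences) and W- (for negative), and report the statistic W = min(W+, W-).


Step 1: Drop any zero differences (none here) and take |d_i|.
|d| = [1, 6, 1, 6, 7, 7, 3, 7, 8, 6, 4, 5]
Step 2: Midrank |d_i| (ties get averaged ranks).
ranks: |1|->1.5, |6|->7, |1|->1.5, |6|->7, |7|->10, |7|->10, |3|->3, |7|->10, |8|->12, |6|->7, |4|->4, |5|->5
Step 3: Attach original signs; sum ranks with positive sign and with negative sign.
W+ = 10 + 10 + 3 + 12 = 35
W- = 1.5 + 7 + 1.5 + 7 + 10 + 7 + 4 + 5 = 43
(Check: W+ + W- = 78 should equal n(n+1)/2 = 78.)
Step 4: Test statistic W = min(W+, W-) = 35.
Step 5: Ties in |d|, so use the tie-corrected normal approximation.
        E[W] = n(n+1)/4 = 12*13/4 = 39.
        Tie groups: |d|=1 (t=2), |d|=6 (t=3), |d|=7 (t=3); sum(t^3 - t) = 54.
        Var[W] = n(n+1)(2n+1)/24 - sum(t^3-t)/48 = 3900/24 - 54/48 = 161.375.
        z = (W - E[W]) / sqrt(Var[W]) = (35 - 39) / 12.7033 = -0.3149.
        Two-sided p = 2*Phi(z) = 0.752855.
Step 6: alpha = 0.05. fail to reject H0.

W+ = 35, W- = 43, W = min = 35, p = 0.752855, fail to reject H0.


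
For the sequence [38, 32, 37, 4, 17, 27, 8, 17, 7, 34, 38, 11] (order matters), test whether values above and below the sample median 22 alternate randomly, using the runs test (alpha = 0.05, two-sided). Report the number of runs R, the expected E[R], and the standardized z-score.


Step 1: Compute median = 22; label A = above, B = below.
Labels in order: AAABBABBBAAB  (n_A = 6, n_B = 6)
Step 2: Count runs R = 6.
Step 3: Under H0 (random ordering), E[R] = 2*n_A*n_B/(n_A+n_B) + 1 = 2*6*6/12 + 1 = 7.0000.
        Var[R] = 2*n_A*n_B*(2*n_A*n_B - n_A - n_B) / ((n_A+n_B)^2 * (n_A+n_B-1)) = 4320/1584 = 2.7273.
        SD[R] = 1.6514.
Step 4: Continuity-corrected z = (R + 0.5 - E[R]) / SD[R] = (6 + 0.5 - 7.0000) / 1.6514 = -0.3028.
Step 5: Two-sided p-value via normal approximation = 2*(1 - Phi(|z|)) = 0.762069.
Step 6: alpha = 0.05. fail to reject H0.

R = 6, z = -0.3028, p = 0.762069, fail to reject H0.


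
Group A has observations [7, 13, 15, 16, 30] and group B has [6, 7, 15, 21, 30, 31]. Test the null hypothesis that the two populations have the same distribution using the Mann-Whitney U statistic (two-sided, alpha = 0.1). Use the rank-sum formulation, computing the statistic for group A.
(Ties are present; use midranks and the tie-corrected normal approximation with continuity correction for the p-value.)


Step 1: Combine and sort all 11 observations; assign midranks.
sorted (value, group): (6,Y), (7,X), (7,Y), (13,X), (15,X), (15,Y), (16,X), (21,Y), (30,X), (30,Y), (31,Y)
ranks: 6->1, 7->2.5, 7->2.5, 13->4, 15->5.5, 15->5.5, 16->7, 21->8, 30->9.5, 30->9.5, 31->11
Step 2: Rank sum for X: R1 = 2.5 + 4 + 5.5 + 7 + 9.5 = 28.5.
Step 3: U_X = R1 - n1(n1+1)/2 = 28.5 - 5*6/2 = 28.5 - 15 = 13.5.
       U_Y = n1*n2 - U_X = 30 - 13.5 = 16.5.
Step 4: Ties are present, so use the tie-corrected normal approximation (with continuity correction) for the p-value.
Step 5: p-value = 0.854145; compare to alpha = 0.1. fail to reject H0.

U_X = 13.5, p = 0.854145, fail to reject H0 at alpha = 0.1.


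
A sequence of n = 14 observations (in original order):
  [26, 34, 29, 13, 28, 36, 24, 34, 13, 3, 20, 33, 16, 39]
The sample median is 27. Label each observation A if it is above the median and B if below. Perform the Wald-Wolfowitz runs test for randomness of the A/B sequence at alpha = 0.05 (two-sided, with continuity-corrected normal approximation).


Step 1: Compute median = 27; label A = above, B = below.
Labels in order: BAABAABABBBABA  (n_A = 7, n_B = 7)
Step 2: Count runs R = 10.
Step 3: Under H0 (random ordering), E[R] = 2*n_A*n_B/(n_A+n_B) + 1 = 2*7*7/14 + 1 = 8.0000.
        Var[R] = 2*n_A*n_B*(2*n_A*n_B - n_A - n_B) / ((n_A+n_B)^2 * (n_A+n_B-1)) = 8232/2548 = 3.2308.
        SD[R] = 1.7974.
Step 4: Continuity-corrected z = (R - 0.5 - E[R]) / SD[R] = (10 - 0.5 - 8.0000) / 1.7974 = 0.8345.
Step 5: Two-sided p-value via normal approximation = 2*(1 - Phi(|z|)) = 0.403986.
Step 6: alpha = 0.05. fail to reject H0.

R = 10, z = 0.8345, p = 0.403986, fail to reject H0.


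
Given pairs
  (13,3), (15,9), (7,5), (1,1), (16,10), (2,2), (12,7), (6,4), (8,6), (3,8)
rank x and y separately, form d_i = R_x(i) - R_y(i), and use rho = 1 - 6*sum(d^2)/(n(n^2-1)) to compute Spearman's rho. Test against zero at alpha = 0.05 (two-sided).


Step 1: Rank x and y separately (midranks; no ties here).
rank(x): 13->8, 15->9, 7->5, 1->1, 16->10, 2->2, 12->7, 6->4, 8->6, 3->3
rank(y): 3->3, 9->9, 5->5, 1->1, 10->10, 2->2, 7->7, 4->4, 6->6, 8->8
Step 2: d_i = R_x(i) - R_y(i); compute d_i^2.
  (8-3)^2=25, (9-9)^2=0, (5-5)^2=0, (1-1)^2=0, (10-10)^2=0, (2-2)^2=0, (7-7)^2=0, (4-4)^2=0, (6-6)^2=0, (3-8)^2=25
sum(d^2) = 50.
Step 3: rho = 1 - 6*50 / (10*(10^2 - 1)) = 1 - 300/990 = 0.696970.
Step 4: Under H0, t = rho * sqrt((n-2)/(1-rho^2)) = 2.7490 ~ t(8).
Step 5: Two-sided p-value from the t-distribution with 8 df = 0.025097.
Step 6: alpha = 0.05. reject H0.

rho = 0.6970, p = 0.025097, reject H0 at alpha = 0.05.


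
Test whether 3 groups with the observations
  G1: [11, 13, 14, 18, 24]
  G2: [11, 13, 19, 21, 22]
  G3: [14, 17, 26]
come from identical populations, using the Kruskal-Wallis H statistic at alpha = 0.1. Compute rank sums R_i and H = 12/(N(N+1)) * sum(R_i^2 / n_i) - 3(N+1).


Step 1: Combine all N = 13 observations and assign midranks.
sorted (value, group, rank): (11,G1,1.5), (11,G2,1.5), (13,G1,3.5), (13,G2,3.5), (14,G1,5.5), (14,G3,5.5), (17,G3,7), (18,G1,8), (19,G2,9), (21,G2,10), (22,G2,11), (24,G1,12), (26,G3,13)
Step 2: Sum ranks within each group.
R_1 = 30.5 (n_1 = 5)
R_2 = 35 (n_2 = 5)
R_3 = 25.5 (n_3 = 3)
Step 3: H = 12/(N(N+1)) * sum(R_i^2/n_i) - 3(N+1)
     = 12/(13*14) * (30.5^2/5 + 35^2/5 + 25.5^2/3) - 3*14
     = 0.065934 * 647.8 - 42
     = 0.712088.
Step 4: Ties present; correction factor C = 1 - 18/(13^3 - 13) = 0.991758. Corrected H = 0.712088 / 0.991758 = 0.718006.
Step 5: Under H0, H ~ chi^2(2); p-value = 0.698372.
Step 6: alpha = 0.1. fail to reject H0.

H = 0.7180, df = 2, p = 0.698372, fail to reject H0.


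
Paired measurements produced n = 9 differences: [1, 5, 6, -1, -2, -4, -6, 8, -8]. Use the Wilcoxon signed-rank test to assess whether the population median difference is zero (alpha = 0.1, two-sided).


Step 1: Drop any zero differences (none here) and take |d_i|.
|d| = [1, 5, 6, 1, 2, 4, 6, 8, 8]
Step 2: Midrank |d_i| (ties get averaged ranks).
ranks: |1|->1.5, |5|->5, |6|->6.5, |1|->1.5, |2|->3, |4|->4, |6|->6.5, |8|->8.5, |8|->8.5
Step 3: Attach original signs; sum ranks with positive sign and with negative sign.
W+ = 1.5 + 5 + 6.5 + 8.5 = 21.5
W- = 1.5 + 3 + 4 + 6.5 + 8.5 = 23.5
(Check: W+ + W- = 45 should equal n(n+1)/2 = 45.)
Step 4: Test statistic W = min(W+, W-) = 21.5.
Step 5: Ties in |d|, so use the tie-corrected normal approximation.
        E[W] = n(n+1)/4 = 9*10/4 = 22.5.
        Tie groups: |d|=1 (t=2), |d|=6 (t=2), |d|=8 (t=2); sum(t^3 - t) = 18.
        Var[W] = n(n+1)(2n+1)/24 - sum(t^3-t)/48 = 1710/24 - 18/48 = 70.875.
        z = (W - E[W]) / sqrt(Var[W]) = (21.5 - 22.5) / 8.4187 = -0.1188.
        Two-sided p = 2*Phi(z) = 0.905447.
Step 6: alpha = 0.1. fail to reject H0.

W+ = 21.5, W- = 23.5, W = min = 21.5, p = 0.905447, fail to reject H0.


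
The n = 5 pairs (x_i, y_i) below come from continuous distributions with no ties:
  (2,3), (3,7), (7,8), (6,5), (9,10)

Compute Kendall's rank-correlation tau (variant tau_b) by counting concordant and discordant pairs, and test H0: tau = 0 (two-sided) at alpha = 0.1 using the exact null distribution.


Step 1: Enumerate the 10 unordered pairs (i,j) with i<j and classify each by sign(x_j-x_i) * sign(y_j-y_i).
  (1,2):dx=+1,dy=+4->C; (1,3):dx=+5,dy=+5->C; (1,4):dx=+4,dy=+2->C; (1,5):dx=+7,dy=+7->C
  (2,3):dx=+4,dy=+1->C; (2,4):dx=+3,dy=-2->D; (2,5):dx=+6,dy=+3->C; (3,4):dx=-1,dy=-3->C
  (3,5):dx=+2,dy=+2->C; (4,5):dx=+3,dy=+5->C
Step 2: C = 9, D = 1, total pairs = 10.
Step 3: tau = (C - D)/(n(n-1)/2) = (9 - 1)/10 = 0.800000.
Step 4: Exact two-sided p-value (enumerate n! = 120 permutations of y under H0): p = 0.083333.
Step 5: alpha = 0.1. reject H0.

tau_b = 0.8000 (C=9, D=1), p = 0.083333, reject H0.


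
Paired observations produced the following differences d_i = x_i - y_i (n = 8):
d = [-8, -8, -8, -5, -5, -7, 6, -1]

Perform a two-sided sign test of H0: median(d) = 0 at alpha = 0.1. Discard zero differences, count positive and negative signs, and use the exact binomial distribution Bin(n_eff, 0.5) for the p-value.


Step 1: Discard zero differences. Original n = 8; n_eff = number of nonzero differences = 8.
Nonzero differences (with sign): -8, -8, -8, -5, -5, -7, +6, -1
Step 2: Count signs: positive = 1, negative = 7.
Step 3: Under H0: P(positive) = 0.5, so the number of positives S ~ Bin(8, 0.5).
Step 4: Two-sided exact p-value = sum of Bin(8,0.5) probabilities at or below the observed probability = 0.070312.
Step 5: alpha = 0.1. reject H0.

n_eff = 8, pos = 1, neg = 7, p = 0.070312, reject H0.
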